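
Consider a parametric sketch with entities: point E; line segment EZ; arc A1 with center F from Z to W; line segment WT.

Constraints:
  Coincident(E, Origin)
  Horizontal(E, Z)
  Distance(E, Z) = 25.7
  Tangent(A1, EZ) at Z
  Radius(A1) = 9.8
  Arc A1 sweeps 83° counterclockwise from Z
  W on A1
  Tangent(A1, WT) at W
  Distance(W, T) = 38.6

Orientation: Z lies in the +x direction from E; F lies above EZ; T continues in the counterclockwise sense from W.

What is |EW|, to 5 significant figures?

36.457

E is at the origin; EZ is horizontal with |EZ| = 25.7 and Z on the +x side, so Z = (25.700, 0.0000). A1 meets EZ tangentially, so FZ is at right angles to EZ, so F = Z + (0, 9.8) = (25.700, 9.8000). On A1, Z sits at bearing -90° from F; an 83° counterclockwise sweep puts W at bearing -7°, so W = F + 9.8·(cos -7°, sin -7°) = (35.427, 8.6057). Then |EW| = |W − E| = 36.457.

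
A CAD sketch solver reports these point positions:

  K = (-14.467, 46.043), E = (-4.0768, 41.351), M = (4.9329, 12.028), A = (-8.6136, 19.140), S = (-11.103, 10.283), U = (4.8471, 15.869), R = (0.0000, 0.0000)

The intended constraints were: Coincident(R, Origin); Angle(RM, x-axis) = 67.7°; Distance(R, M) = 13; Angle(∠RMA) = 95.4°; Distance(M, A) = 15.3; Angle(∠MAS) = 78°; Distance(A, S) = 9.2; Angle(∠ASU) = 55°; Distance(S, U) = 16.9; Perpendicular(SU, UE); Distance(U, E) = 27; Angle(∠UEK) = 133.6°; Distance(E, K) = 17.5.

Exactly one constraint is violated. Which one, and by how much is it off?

Distance(E, K) = 17.5 — off by 6.10.

R = (0.00, 0.00) ✓; RM at 67.70° ✓; |RM| = 13.00 ✓; ∠RMA = 95.40° ✓; |MA| = 15.30 ✓; ∠MAS = 78.00° ✓; |AS| = 9.200 ✓; ∠ASU = 55.00° ✓; |SU| = 16.90 ✓; ∠(SU, UE) = 90.00° ✓; |UE| = 27.00 ✓; ∠UEK = 133.6° ✓; |EK| = 11.40 ✗.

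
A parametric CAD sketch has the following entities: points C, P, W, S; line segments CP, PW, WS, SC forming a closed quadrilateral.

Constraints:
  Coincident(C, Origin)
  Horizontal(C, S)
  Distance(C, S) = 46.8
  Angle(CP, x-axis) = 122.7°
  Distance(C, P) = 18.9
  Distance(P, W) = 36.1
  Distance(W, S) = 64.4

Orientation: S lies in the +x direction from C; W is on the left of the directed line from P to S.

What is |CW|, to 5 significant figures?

48.994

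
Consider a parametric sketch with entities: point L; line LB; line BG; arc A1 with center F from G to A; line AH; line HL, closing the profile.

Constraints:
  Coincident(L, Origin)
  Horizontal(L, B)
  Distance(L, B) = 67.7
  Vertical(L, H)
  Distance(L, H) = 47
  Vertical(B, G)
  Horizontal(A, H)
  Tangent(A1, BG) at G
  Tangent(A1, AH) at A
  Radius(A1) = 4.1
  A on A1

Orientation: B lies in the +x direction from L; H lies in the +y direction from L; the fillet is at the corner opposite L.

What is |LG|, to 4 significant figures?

80.15

L is at the origin; L and B share the same y with |LB| = 67.7 and B on the +x side, so B = (67.70, 0.000). LH is vertical with |LH| = 47.0 and H on the +y side, so H = (0.000, 47.00). The virtual corner opposite L is at (67.70, 47.00). The tangent condition forces FG to be normal to BG and the tangent condition forces FA to be normal to AH, with radius 4.1, so the center F sits 4.1 in from both sides at F = (63.60, 42.90). That places the tangent points at G = (67.70, 42.90) on BG and A = (63.60, 47.00) on AH. Then |LG| = |G − L| = 80.15.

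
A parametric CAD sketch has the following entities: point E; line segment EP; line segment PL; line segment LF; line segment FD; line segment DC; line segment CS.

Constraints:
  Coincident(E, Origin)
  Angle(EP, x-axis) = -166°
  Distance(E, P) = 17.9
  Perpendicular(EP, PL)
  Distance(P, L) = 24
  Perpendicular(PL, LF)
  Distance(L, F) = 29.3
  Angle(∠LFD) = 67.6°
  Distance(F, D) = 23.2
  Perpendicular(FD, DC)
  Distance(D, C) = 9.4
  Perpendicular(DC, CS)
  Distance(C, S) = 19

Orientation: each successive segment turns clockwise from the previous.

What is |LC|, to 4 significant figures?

21.39

E is at the origin; EP runs at -166.0° with length 17.9, so P = (-17.37, -4.330). EP ⟂ PL, so PL runs at 104.0°; with |PL| = 24.0, L = (-23.17, 18.96). PL ⟂ LF, so LF runs at 14.00°; with |LF| = 29.3, F = (5.255, 26.05). ∠LFD = 67.6° gives FD at -98.40° from the x-axis; with |FD| = 23.2, D = (1.866, 3.094). The perpendicularity gives DC at right angles to FD, so DC runs at 171.6°; with |DC| = 9.4, C = (-7.433, 4.467). Then |LC| = |C − L| = 21.39.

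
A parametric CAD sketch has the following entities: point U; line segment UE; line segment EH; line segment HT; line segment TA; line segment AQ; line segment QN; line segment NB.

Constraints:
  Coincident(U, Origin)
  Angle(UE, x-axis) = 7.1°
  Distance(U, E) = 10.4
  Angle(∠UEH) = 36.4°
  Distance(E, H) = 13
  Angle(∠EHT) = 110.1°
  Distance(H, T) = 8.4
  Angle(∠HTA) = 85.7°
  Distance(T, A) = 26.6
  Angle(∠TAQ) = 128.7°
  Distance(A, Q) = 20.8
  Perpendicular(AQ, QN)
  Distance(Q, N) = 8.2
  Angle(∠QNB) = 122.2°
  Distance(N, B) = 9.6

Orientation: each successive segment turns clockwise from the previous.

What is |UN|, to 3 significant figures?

31.8

∠TAQ = 128.7° gives AQ at 8.00° from the x-axis; with |AQ| = 20.8, Q = (27.5, 21.8). AQ is perpendicular to QN, so QN runs at -82.0°; with |QN| = 8.2, N = (28.7, 13.7). Then |UN| = |N − U| = 31.8.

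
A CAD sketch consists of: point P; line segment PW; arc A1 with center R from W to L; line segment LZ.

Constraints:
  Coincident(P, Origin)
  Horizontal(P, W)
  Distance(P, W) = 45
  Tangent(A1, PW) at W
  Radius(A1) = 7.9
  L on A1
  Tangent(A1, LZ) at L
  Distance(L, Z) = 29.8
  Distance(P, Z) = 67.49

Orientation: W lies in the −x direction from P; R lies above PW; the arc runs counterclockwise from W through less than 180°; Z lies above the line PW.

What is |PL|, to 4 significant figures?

40.76

Checks: |RL| = 7.900 ✓; ∠(RL, LZ) = 90.00° ✓; |LZ| = 29.80 ✓; |PZ| = 67.49 ✓.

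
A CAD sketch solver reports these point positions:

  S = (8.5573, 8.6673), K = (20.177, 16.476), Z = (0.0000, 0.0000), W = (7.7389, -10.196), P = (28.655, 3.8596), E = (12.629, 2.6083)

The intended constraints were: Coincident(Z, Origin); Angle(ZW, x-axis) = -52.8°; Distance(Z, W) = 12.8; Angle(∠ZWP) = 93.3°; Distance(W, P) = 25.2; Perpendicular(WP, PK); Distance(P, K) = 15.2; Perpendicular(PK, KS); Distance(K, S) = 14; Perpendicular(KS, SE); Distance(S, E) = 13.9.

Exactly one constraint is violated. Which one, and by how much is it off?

Distance(S, E) = 13.9 — off by 6.60.

Z = (0.00, 0.00) ✓; ZW at -52.80° ✓; |ZW| = 12.80 ✓; ∠ZWP = 93.30° ✓; |WP| = 25.20 ✓; ∠(WP, PK) = 90.00° ✓; |PK| = 15.20 ✓; ∠(PK, KS) = 90.00° ✓; |KS| = 14.00 ✓; ∠(KS, SE) = 90.00° ✓; |SE| = 7.300 ✗.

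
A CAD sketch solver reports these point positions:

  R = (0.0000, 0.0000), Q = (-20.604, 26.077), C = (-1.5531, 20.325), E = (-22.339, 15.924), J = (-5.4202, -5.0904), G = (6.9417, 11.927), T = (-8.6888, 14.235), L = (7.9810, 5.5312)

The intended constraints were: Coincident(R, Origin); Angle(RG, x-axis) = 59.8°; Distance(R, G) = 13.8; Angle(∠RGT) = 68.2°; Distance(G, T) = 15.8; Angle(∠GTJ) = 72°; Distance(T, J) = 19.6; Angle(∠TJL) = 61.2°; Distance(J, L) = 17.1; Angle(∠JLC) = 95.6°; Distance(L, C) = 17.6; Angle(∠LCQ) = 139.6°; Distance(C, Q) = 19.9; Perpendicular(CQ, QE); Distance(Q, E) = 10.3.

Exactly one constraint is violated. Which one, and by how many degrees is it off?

Perpendicular(CQ, QE) — off by 7.10°.

R = (0.00, 0.00) ✓; RG at 59.80° ✓; |RG| = 13.80 ✓; ∠RGT = 68.20° ✓; |GT| = 15.80 ✓; ∠GTJ = 72.00° ✓; |TJ| = 19.60 ✓; ∠TJL = 61.20° ✓; |JL| = 17.10 ✓; ∠JLC = 95.60° ✓; |LC| = 17.60 ✓; ∠LCQ = 139.6° ✓; |CQ| = 19.90 ✓; ∠(CQ, QE) = 97.10° ✗; |QE| = 10.30 ✓.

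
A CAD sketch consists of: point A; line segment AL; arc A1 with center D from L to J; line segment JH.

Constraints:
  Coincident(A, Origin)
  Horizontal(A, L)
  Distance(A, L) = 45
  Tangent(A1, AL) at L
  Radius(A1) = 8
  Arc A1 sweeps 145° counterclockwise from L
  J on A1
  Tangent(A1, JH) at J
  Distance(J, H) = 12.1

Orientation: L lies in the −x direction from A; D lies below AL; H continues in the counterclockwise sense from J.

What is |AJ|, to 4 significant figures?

51.68

A is at the origin; A and L share the same y with |AL| = 45.0 and L on the −x side, so L = (-45.00, 0.000). The tangent condition forces DL to be normal to AL, so D = L + (0, -8) = (-45.00, -8.000). On A1, L sits at bearing 90° from D; a 145° counterclockwise sweep puts J at bearing 235°, so J = D + 8.0·(cos 235°, sin 235°) = (-49.59, -14.55). Then |AJ| = |J − A| = 51.68.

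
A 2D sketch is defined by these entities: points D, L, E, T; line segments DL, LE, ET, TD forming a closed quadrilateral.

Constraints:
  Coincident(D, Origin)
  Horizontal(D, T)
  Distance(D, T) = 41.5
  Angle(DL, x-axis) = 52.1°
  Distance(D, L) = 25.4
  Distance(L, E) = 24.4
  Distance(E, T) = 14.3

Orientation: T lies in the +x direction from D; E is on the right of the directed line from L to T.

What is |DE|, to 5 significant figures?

27.303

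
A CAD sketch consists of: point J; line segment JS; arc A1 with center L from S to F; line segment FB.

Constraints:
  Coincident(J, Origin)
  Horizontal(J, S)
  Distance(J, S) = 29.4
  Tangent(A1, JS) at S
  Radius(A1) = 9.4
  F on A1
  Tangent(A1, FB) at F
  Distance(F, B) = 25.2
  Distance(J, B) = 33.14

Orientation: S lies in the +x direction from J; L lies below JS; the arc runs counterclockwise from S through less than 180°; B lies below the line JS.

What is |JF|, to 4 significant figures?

21.47

J is at the origin; J and S share the same y with |JS| = 29.4 and S on the +x side, so S = (29.40, 0.000). The tangent condition forces LS to be normal to JS, so L = S + (0, -9.4) = (29.40, -9.400). Since LF ⟂ FB (tangency), |LB| = √(9.4² + 25.2²) = 26.90 regardless of where F sits on A1. So B lies on both circle(J, 33.14) and circle(L, 26.90); the below-JS intersection is B = (12.81, -30.57). F is the foot of the tangent from B: F = (20.44, -6.551).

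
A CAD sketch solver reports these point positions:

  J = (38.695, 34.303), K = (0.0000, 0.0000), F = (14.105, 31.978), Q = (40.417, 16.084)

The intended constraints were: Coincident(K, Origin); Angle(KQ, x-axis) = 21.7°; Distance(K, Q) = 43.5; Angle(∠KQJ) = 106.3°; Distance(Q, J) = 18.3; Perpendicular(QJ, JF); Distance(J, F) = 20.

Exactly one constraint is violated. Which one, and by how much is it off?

Distance(J, F) = 20 — off by 4.70.

K = (0.00, 0.00) ✓; KQ at 21.70° ✓; |KQ| = 43.50 ✓; ∠KQJ = 106.3° ✓; |QJ| = 18.30 ✓; ∠(QJ, JF) = 90.00° ✓; |JF| = 24.70 ✗.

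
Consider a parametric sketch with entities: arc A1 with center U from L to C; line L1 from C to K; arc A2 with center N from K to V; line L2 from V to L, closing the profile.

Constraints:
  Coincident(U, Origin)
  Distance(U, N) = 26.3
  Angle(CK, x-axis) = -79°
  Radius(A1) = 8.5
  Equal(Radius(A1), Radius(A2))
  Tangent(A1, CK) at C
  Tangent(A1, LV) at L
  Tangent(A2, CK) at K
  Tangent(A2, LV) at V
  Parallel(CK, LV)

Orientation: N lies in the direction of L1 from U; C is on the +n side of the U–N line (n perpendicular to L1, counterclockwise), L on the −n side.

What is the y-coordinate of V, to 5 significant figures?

-27.439

The slot axis is L1's direction at -79.0°, so u = (cos -79.0°, sin -79.0°) = (0.19081, -0.98163) and n = (−sin -79.0°, cos -79.0°) = (0.98163, 0.19081). U is at the origin and N lies 26.3 along u from U, so N = 26.3·u = (5.0183, -25.817). Tangency of A1 to both parallel lines with radius 8.5 puts C and L at U ± 8.5·n: C = (8.3438, 1.6219), L = (-8.3438, -1.6219). Equal radii place K and V the same way about N: K = N + 8.5·n = (13.362, -24.195), V = N − 8.5·n = (-3.3256, -27.439). So V.y = -27.439.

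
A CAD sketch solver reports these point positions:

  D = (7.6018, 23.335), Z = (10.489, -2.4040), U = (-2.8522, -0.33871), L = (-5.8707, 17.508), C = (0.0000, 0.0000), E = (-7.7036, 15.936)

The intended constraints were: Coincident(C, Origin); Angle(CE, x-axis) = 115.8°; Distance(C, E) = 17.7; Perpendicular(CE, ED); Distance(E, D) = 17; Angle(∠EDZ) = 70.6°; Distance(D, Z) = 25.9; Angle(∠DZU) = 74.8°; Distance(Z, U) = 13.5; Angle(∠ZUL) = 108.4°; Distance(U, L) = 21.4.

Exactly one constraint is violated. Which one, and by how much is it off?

Distance(U, L) = 21.4 — off by 3.30.

C = (0.00, 0.00) ✓; CE at 115.8° ✓; |CE| = 17.70 ✓; ∠(CE, ED) = 90.00° ✓; |ED| = 17.00 ✓; ∠EDZ = 70.60° ✓; |DZ| = 25.90 ✓; ∠DZU = 74.80° ✓; |ZU| = 13.50 ✓; ∠ZUL = 108.4° ✓; |UL| = 18.10 ✗.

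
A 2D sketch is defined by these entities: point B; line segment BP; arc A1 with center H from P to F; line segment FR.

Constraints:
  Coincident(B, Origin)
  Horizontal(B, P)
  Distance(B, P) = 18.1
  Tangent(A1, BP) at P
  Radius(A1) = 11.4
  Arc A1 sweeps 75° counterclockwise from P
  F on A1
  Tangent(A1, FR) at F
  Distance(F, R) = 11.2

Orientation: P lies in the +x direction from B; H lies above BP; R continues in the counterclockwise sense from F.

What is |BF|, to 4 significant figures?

30.31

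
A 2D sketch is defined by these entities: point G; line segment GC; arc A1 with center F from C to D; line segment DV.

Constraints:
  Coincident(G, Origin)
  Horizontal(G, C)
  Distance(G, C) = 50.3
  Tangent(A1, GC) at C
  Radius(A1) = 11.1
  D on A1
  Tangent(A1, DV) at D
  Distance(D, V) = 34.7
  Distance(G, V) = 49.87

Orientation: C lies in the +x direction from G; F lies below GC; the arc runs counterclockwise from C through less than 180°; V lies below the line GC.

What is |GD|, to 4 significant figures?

40.48

Checks: |GC| = 50.30 ✓; |FD| = 11.10 ✓; ∠(FD, DV) = 90.00° ✓; |DV| = 34.70 ✓; |GV| = 49.87 ✓.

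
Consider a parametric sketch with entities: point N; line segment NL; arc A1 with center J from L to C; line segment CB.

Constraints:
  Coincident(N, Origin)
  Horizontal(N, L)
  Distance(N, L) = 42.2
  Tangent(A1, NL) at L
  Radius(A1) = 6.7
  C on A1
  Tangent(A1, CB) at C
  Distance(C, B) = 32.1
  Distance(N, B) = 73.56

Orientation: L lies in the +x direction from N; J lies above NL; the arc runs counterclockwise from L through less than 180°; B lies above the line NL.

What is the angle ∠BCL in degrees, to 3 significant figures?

156°

Checks: N = (0.00, 0.00) ✓; |JC| = 6.700 ✓; ∠(JC, CB) = 90.00° ✓; |CB| = 32.10 ✓; |NB| = 73.56 ✓.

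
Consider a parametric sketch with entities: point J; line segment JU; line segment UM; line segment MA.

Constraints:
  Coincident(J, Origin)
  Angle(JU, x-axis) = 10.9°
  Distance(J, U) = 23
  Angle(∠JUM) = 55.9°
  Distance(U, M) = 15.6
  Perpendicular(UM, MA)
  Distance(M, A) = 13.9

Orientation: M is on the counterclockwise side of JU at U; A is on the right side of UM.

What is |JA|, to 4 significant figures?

33.06

J is at the origin; JU runs at 10.9° with length 23.0, so U = 23.0·(cos 10.9°, sin 10.9°) = (22.59, 4.349). ∠JUM = 55.9°, so UM runs at 10.9° + (180° − 55.9°) = 135.0° from the x-axis; with |UM| = 15.6, M = U + 15.6·(cos 135.0°, sin 135.0°) = (11.55, 15.38). UM ⟂ MA; with |MA| = 13.9 on the right of UM, A = M + 13.9·(0.7071, 0.7071) = (21.38, 25.21). Then |JA| = |A − J| = 33.06.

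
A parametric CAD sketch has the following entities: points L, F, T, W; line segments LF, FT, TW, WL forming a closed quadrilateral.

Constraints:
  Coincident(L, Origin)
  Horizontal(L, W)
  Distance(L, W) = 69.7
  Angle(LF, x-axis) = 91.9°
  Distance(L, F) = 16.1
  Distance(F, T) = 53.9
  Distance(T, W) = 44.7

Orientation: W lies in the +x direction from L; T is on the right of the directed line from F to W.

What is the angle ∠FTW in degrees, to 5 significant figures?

93.431°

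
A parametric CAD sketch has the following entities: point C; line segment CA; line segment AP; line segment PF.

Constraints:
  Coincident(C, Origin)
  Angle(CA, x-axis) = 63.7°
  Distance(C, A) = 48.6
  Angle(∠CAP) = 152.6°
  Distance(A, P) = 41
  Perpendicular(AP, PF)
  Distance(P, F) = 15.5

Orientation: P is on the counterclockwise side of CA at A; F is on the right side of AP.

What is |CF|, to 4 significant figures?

92.27

C is at the origin; CA runs at 63.7° with length 48.6, so A = 48.6·(cos 63.7°, sin 63.7°) = (21.53, 43.57). ∠CAP = 152.6°, so AP runs at 63.7° + (180° − 152.6°) = 91.10° from the x-axis; with |AP| = 41.0, P = A + 41.0·(cos 91.10°, sin 91.10°) = (20.75, 84.56). AP is perpendicular to PF; with |PF| = 15.5 on the right of AP, F = P + 15.5·(0.9998, 0.01920) = (36.24, 84.86). Then |CF| = |F − C| = 92.27.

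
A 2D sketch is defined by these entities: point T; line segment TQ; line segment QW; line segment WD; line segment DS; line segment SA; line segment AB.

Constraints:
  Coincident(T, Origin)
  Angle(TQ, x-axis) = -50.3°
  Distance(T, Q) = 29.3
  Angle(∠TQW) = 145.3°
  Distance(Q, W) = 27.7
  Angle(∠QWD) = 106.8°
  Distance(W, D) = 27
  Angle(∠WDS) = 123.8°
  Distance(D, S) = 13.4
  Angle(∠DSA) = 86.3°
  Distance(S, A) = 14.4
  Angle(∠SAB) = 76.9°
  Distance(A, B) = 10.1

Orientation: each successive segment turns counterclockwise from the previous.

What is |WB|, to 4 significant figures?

20.94

T is at the origin; TQ runs at -50.3° with length 29.3, so Q = (18.72, -22.54). ∠TQW = 145.3° gives QW at -15.60° from the x-axis; with |QW| = 27.7, W = (45.40, -29.99). ∠QWD = 106.8° gives WD at 57.60° from the x-axis; with |WD| = 27.0, D = (59.86, -7.196). ∠WDS = 123.8° gives DS at 113.8° from the x-axis; with |DS| = 13.4, S = (54.46, 5.065). ∠DSA = 86.3° gives SA at -152.5° from the x-axis; with |SA| = 14.4, A = (41.68, -1.584). ∠SAB = 76.9° gives AB at -49.40° from the x-axis; with |AB| = 10.1, B = (48.26, -9.253). Then |WB| = |B − W| = 20.94.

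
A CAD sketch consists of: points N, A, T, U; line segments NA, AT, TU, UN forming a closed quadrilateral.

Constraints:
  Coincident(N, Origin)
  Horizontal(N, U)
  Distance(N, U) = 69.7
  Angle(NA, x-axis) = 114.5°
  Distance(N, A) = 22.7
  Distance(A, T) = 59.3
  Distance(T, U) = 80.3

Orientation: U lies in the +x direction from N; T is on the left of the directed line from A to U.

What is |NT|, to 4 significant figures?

72.80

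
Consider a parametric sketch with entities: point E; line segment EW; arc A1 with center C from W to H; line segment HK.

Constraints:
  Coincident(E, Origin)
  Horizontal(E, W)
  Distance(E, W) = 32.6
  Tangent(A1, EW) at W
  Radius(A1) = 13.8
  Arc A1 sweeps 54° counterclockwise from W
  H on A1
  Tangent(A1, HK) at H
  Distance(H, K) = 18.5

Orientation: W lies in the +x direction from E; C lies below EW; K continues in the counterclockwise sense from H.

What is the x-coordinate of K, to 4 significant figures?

10.56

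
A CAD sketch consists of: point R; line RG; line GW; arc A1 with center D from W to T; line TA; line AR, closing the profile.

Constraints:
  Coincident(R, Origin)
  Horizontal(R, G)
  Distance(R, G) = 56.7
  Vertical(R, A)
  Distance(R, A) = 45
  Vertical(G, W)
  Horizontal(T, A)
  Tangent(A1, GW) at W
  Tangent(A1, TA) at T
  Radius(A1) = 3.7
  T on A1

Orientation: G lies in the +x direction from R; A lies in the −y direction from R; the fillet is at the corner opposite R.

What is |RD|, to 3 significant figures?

67.2

R is at the origin; R and G share the same y with |RG| = 56.7 and G on the +x side, so G = (56.7, 0.00). R and A share the same x with |RA| = 45.0 and A on the −y side, so A = (0.00, -45.0). The virtual corner opposite R is at (56.7, -45.0). A1 meets GW tangentially, so DW is at right angles to GW and tangency of A1 to TA means the radius DT is perpendicular to TA, with radius 3.7, so the center D sits 3.7 in from both sides at D = (53.0, -41.3). Then |RD| = |D − R| = 67.2.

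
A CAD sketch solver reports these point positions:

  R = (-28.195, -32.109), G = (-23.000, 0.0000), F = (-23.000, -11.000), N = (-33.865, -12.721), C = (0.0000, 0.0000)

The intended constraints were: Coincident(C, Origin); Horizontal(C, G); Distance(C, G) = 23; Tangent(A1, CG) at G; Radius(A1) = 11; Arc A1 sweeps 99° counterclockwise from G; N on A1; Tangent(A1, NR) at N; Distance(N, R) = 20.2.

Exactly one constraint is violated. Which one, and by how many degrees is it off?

Tangent(A1, NR) at N — off by 7.30°.

C = (0.00, 0.00) ✓; C.y = 0.00, G.y = 0.00 ✓; |CG| = 23.00 ✓; ∠(FG, GC) = 90.00° ✓; |FG| = 11.00 ✓; bearing(F→N) − bearing(F→G) = 99.00° ✓; |FN| = 11.00 ✓; ∠(FN, NR) = 82.70° ✗; |NR| = 20.20 ✓.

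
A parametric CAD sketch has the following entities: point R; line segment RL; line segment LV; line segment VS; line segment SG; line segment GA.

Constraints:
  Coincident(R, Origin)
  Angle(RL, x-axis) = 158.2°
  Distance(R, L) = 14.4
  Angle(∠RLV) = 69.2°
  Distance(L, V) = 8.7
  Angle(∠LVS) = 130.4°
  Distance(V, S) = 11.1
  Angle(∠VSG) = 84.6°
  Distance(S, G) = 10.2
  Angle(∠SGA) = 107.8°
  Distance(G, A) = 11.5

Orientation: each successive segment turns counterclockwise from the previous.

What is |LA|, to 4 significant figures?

7.527

∠VSG = 84.6° gives SG at 54.00° from the x-axis; with |SG| = 10.2, G = (0.7996, -2.440). ∠SGA = 107.8° gives GA at 126.2° from the x-axis; with |GA| = 11.5, A = (-5.992, 6.840). Then |LA| = |A − L| = 7.527.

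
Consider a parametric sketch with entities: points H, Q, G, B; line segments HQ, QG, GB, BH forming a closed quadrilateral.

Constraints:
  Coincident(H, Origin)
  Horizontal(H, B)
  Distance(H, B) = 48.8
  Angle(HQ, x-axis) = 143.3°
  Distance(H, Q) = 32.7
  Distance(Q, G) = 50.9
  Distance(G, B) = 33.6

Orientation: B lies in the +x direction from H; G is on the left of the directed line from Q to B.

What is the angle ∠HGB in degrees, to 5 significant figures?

92.755°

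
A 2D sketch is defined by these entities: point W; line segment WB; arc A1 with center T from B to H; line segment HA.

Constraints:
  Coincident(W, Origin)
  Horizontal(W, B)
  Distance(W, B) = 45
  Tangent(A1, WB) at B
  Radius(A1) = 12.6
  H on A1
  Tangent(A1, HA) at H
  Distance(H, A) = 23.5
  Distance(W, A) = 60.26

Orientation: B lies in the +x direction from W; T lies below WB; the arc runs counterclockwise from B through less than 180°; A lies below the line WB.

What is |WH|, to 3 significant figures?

38.9

Checks: W.y = 0.00, B.y = 0.00 ✓; ∠(TB, BW) = 90.00° ✓; |TB| = 12.60 ✓; |TH| = 12.60 ✓; ∠(TH, HA) = 90.00° ✓; |HA| = 23.50 ✓; |WA| = 60.26 ✓.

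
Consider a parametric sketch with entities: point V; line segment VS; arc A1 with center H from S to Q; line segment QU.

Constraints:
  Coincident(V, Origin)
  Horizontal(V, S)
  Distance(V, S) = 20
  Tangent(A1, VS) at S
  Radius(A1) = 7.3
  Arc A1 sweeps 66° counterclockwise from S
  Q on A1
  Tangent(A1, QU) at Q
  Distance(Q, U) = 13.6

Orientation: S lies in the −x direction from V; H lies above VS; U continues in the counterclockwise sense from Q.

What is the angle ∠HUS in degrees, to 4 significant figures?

16.16°

V is at the origin; V and S share the same y with |VS| = 20.0 and S on the −x side, so S = (-20.00, 0.000). Since A1 is tangent to VS there, HS ⟂ VS, so H = S + (0, 7.3) = (-20.00, 7.300). On A1, S sits at bearing -90° from H; a 66° counterclockwise sweep puts Q at bearing -24°, so Q = H + 7.3·(cos -24°, sin -24°) = (-13.33, 4.331). Since A1 is tangent to QU there, HQ ⟂ QU, so QU runs along (−sin -24°, cos -24°); with |QU| = 13.6, U = (-7.799, 16.76). Then cos ∠HUS = UH·US / (|UH||US|), giving 16.16°.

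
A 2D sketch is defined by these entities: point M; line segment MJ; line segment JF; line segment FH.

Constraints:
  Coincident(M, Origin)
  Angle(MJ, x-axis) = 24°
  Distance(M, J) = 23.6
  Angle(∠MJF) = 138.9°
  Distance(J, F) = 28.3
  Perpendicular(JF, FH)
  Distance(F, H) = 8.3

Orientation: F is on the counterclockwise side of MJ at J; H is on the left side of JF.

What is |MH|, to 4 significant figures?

46.65

∠MJF = 138.9°, so JF runs at 24.0° + (180° − 138.9°) = 65.10° from the x-axis; with |JF| = 28.3, F = J + 28.3·(cos 65.10°, sin 65.10°) = (33.47, 35.27). The perpendicularity gives FH at right angles to JF; with |FH| = 8.3 on the left of JF, H = F + 8.3·(-0.9070, 0.4210) = (25.95, 38.76). Then |MH| = |H − M| = 46.65.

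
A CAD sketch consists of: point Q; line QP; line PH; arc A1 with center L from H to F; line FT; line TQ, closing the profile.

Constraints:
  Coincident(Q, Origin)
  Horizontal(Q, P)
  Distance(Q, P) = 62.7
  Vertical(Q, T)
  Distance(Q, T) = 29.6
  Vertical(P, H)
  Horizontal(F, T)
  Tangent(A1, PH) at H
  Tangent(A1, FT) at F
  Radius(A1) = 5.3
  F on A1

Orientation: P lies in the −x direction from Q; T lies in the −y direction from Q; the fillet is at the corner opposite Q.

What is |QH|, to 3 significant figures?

67.2

Q is at the origin; QP is horizontal with |QP| = 62.7 and P on the −x side, so P = (-62.7, 0.00). Q and T share the same x with |QT| = 29.6 and T on the −y side, so T = (0.00, -29.6). The virtual corner opposite Q is at (-62.7, -29.6). A1 meets PH tangentially, so LH is at right angles to PH and since A1 is tangent to FT there, LF ⟂ FT, with radius 5.3, so the center L sits 5.3 in from both sides at L = (-57.4, -24.3). That places the tangent points at H = (-62.7, -24.3) on PH and F = (-57.4, -29.6) on FT. Then |QH| = |H − Q| = 67.2.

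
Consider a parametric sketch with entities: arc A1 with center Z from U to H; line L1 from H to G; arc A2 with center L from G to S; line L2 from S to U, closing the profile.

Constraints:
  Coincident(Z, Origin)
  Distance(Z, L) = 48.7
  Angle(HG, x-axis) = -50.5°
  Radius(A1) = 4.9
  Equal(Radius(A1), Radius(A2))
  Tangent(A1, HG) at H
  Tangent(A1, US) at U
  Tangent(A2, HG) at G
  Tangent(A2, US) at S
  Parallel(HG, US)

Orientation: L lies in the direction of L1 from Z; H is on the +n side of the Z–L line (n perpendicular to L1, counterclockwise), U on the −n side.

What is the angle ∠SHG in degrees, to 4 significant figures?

11.38°

The slot axis is L1's direction at -50.5°, so u = (cos -50.5°, sin -50.5°) = (0.6361, -0.7716) and n = (−sin -50.5°, cos -50.5°) = (0.7716, 0.6361). Z is at the origin and L lies 48.7 along u from Z, so L = 48.7·u = (30.98, -37.58). Tangency of A1 to both parallel lines with radius 4.9 puts H and U at Z ± 4.9·n: H = (3.781, 3.117), U = (-3.781, -3.117). Equal radii place G and S the same way about L: G = L + 4.9·n = (34.76, -34.46), S = L − 4.9·n = (27.20, -40.69). Then cos ∠SHG = HS·HG / (|HS||HG|), giving 11.38°.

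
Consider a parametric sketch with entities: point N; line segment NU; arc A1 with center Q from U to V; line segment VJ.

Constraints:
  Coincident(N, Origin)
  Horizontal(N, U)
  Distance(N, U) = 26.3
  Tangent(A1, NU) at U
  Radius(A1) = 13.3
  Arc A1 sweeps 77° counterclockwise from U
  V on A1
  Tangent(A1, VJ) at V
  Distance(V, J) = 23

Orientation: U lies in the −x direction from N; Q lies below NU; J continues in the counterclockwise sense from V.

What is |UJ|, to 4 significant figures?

37.41

On A1, U sits at bearing 90° from Q; a 77° counterclockwise sweep puts V at bearing 167°, so V = Q + 13.3·(cos 167°, sin 167°) = (-39.26, -10.31). The tangent condition forces QV to be normal to VJ, so VJ runs along (−sin 167°, cos 167°); with |VJ| = 23.0, J = (-44.43, -32.72). Then |UJ| = |J − U| = 37.41.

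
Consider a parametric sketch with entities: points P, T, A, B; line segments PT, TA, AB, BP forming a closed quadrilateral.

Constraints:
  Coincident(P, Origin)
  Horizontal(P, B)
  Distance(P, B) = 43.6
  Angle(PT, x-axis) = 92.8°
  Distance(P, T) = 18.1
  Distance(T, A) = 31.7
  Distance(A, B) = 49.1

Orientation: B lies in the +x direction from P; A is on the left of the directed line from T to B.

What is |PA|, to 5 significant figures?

46.732

Checks: PT at 92.80° ✓; |TA| = 31.70 ✓; |AB| = 49.10 ✓.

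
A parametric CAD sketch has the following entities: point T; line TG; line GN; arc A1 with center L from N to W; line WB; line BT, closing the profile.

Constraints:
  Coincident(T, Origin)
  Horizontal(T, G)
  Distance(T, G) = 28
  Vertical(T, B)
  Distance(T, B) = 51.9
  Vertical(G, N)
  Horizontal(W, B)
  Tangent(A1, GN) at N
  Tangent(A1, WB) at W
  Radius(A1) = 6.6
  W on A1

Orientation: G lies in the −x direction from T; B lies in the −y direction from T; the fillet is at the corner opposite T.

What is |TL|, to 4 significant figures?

50.10

T is at the origin; T and G share the same y with |TG| = 28.0 and G on the −x side, so G = (-28.00, 0.000). TB is vertical with |TB| = 51.9 and B on the −y side, so B = (0.000, -51.90). The virtual corner opposite T is at (-28.00, -51.90). The tangent condition forces LN to be normal to GN and A1 meets WB tangentially, so LW is at right angles to WB, with radius 6.6, so the center L sits 6.6 in from both sides at L = (-21.40, -45.30). Then |TL| = |L − T| = 50.10.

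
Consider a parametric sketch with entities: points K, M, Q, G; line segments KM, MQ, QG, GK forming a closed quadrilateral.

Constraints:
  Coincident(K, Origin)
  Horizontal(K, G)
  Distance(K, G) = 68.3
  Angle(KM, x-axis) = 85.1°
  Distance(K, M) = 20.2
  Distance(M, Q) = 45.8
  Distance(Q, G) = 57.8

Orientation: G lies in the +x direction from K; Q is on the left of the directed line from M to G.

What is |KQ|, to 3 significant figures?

61.5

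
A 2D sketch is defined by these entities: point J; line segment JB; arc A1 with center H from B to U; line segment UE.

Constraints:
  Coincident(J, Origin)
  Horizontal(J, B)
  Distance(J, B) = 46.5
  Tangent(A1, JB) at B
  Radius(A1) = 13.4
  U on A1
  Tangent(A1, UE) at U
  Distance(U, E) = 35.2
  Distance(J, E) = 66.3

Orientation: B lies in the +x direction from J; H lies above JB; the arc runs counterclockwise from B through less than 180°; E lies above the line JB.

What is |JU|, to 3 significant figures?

61.6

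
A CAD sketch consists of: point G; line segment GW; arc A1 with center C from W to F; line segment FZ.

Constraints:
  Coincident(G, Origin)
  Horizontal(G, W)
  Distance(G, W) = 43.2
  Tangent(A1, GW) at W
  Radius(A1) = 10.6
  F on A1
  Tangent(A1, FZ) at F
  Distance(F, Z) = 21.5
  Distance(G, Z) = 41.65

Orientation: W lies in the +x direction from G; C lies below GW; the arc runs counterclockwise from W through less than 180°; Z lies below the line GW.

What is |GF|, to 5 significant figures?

33.910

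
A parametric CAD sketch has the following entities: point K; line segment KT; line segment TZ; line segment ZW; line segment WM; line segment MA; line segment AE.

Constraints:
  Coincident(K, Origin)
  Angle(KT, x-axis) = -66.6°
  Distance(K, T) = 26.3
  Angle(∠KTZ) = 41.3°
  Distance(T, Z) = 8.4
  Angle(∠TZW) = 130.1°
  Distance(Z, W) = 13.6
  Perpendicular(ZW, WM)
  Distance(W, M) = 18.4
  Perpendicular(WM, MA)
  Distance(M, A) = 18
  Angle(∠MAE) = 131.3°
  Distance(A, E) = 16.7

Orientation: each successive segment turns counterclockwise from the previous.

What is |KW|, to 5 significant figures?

7.4246

K is at the origin; KT runs at -66.6° with length 26.3, so T = (10.445, -24.137). ∠KTZ = 41.3° gives TZ at 72.100° from the x-axis; with |TZ| = 8.4, Z = (13.027, -16.144). ∠TZW = 130.1° gives ZW at 122.00° from the x-axis; with |ZW| = 13.6, W = (5.8199, -4.6101). Then |KW| = |W − K| = 7.4246.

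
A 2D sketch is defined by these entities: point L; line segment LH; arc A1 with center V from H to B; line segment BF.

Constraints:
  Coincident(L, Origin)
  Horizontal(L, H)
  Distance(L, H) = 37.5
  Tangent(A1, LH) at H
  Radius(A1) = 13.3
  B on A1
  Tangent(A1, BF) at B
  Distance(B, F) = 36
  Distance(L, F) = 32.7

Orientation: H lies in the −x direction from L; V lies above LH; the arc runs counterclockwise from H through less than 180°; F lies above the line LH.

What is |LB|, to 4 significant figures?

27.70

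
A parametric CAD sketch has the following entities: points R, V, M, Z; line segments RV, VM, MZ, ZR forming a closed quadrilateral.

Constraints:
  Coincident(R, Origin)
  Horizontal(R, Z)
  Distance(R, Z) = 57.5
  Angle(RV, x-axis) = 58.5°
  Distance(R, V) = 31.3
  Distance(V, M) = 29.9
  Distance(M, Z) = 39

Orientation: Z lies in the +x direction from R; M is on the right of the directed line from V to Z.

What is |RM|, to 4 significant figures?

18.89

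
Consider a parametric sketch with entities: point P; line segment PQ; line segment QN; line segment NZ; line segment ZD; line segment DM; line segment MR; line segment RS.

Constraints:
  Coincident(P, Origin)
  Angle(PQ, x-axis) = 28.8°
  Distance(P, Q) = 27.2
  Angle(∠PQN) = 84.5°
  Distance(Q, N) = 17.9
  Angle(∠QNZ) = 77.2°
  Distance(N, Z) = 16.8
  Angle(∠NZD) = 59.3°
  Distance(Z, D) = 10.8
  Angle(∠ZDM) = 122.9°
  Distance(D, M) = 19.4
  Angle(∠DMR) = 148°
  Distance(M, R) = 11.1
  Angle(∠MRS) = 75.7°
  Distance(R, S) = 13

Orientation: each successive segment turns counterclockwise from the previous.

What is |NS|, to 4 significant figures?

9.933

∠DMR = 148.0° gives MR at 76.90° from the x-axis; with |MR| = 11.1, R = (29.13, 37.81). ∠MRS = 75.7° gives RS at -178.8° from the x-axis; with |RS| = 13.0, S = (16.13, 37.53). Then |NS| = |S − N| = 9.933.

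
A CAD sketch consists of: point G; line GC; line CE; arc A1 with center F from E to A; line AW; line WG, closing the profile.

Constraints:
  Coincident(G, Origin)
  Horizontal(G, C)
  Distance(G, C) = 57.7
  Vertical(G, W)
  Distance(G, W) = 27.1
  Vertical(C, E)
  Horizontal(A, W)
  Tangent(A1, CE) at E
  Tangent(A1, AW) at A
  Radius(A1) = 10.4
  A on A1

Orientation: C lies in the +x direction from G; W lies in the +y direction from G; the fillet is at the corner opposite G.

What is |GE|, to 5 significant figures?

60.068

G is at the origin; G and C share the same y with |GC| = 57.7 and C on the +x side, so C = (57.700, 0.0000). G and W share the same x with |GW| = 27.1 and W on the +y side, so W = (0.0000, 27.100). The virtual corner opposite G is at (57.700, 27.100). Tangency of A1 to CE means the radius FE is perpendicular to CE and since A1 is tangent to AW there, FA ⟂ AW, with radius 10.4, so the center F sits 10.4 in from both sides at F = (47.300, 16.700). That places the tangent points at E = (57.700, 16.700) on CE and A = (47.300, 27.100) on AW. Then |GE| = |E − G| = 60.068.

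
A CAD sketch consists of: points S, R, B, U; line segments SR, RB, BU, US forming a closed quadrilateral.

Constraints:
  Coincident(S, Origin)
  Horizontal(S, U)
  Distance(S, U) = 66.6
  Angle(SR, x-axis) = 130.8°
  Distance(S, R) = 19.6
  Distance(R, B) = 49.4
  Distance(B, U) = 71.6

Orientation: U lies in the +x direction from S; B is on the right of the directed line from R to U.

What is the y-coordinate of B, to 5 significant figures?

-32.099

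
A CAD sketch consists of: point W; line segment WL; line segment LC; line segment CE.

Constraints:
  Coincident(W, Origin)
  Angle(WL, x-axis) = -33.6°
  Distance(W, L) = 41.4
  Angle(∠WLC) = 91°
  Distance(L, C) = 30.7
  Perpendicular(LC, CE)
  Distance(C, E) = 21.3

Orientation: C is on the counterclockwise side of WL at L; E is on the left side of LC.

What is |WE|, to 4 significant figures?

37.30

W is at the origin; WL runs at -33.6° with length 41.4, so L = 41.4·(cos -33.6°, sin -33.6°) = (34.48, -22.91). ∠WLC = 91.0°, so LC runs at -33.6° + (180° − 91.0°) = 55.40° from the x-axis; with |LC| = 30.7, C = L + 30.7·(cos 55.40°, sin 55.40°) = (51.92, 2.360). LC ⟂ CE; with |CE| = 21.3 on the left of LC, E = C + 21.3·(-0.8231, 0.5678) = (34.38, 14.45). Then |WE| = |E − W| = 37.30.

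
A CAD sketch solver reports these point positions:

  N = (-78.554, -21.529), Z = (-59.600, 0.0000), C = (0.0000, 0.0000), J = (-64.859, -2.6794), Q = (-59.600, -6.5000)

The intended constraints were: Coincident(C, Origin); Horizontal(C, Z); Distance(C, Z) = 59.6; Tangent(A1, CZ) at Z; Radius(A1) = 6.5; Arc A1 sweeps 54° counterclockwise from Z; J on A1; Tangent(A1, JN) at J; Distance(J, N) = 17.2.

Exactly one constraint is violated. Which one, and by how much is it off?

Distance(J, N) = 17.2 — off by 6.10.

C = (0.00, 0.00) ✓; C.y = 0.00, Z.y = 0.00 ✓; |CZ| = 59.60 ✓; ∠(QZ, ZC) = 90.00° ✓; |QZ| = 6.500 ✓; bearing(Q→J) − bearing(Q→Z) = 54.00° ✓; |QJ| = 6.500 ✓; ∠(QJ, JN) = 90.00° ✓; |JN| = 23.30 ✗.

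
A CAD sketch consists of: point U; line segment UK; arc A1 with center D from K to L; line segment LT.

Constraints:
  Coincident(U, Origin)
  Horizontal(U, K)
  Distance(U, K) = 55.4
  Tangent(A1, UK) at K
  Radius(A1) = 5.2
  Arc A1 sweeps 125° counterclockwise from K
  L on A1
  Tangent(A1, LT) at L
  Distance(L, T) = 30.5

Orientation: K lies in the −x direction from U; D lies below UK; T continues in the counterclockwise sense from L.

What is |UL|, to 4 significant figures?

60.22

U is at the origin; U and K share the same y with |UK| = 55.4 and K on the −x side, so K = (-55.40, 0.000). Since A1 is tangent to UK there, DK ⟂ UK, so D = K + (0, -5.2) = (-55.40, -5.200). On A1, K sits at bearing 90° from D; a 125° counterclockwise sweep puts L at bearing 215°, so L = D + 5.2·(cos 215°, sin 215°) = (-59.66, -8.183). Then |UL| = |L − U| = 60.22.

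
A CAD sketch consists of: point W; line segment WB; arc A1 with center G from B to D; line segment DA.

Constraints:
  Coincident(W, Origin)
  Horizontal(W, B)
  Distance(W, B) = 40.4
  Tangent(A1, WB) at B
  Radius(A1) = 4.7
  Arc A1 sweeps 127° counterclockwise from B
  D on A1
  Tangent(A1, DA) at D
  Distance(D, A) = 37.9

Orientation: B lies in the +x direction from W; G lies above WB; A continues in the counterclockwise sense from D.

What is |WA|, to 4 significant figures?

43.41

On A1, B sits at bearing -90° from G; a 127° counterclockwise sweep puts D at bearing 37°, so D = G + 4.7·(cos 37°, sin 37°) = (44.15, 7.529). A1 meets DA tangentially, so GD is at right angles to DA, so DA runs along (−sin 37°, cos 37°); with |DA| = 37.9, A = (21.34, 37.80). Then |WA| = |A − W| = 43.41.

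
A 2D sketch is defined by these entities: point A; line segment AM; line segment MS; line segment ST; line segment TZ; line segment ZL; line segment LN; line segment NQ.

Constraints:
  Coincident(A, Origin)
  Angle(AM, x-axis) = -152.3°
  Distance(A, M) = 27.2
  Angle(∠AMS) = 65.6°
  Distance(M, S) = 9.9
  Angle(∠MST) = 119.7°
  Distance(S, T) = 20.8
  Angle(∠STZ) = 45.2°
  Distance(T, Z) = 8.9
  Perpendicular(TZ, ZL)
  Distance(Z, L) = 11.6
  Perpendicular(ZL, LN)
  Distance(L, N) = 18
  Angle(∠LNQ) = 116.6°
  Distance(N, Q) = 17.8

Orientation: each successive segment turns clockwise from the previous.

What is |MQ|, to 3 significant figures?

44.5

A is at the origin; AM runs at -152.3° with length 27.2, so M = (-24.1, -12.6). ∠AMS = 65.6° gives MS at 93.3° from the x-axis; with |MS| = 9.9, S = (-24.7, -2.76). ∠MST = 119.7° gives ST at 33.0° from the x-axis; with |ST| = 20.8, T = (-7.21, 8.57). ∠STZ = 45.2° gives TZ at -102° from the x-axis; with |TZ| = 8.9, Z = (-9.03, -0.144). TZ is perpendicular to ZL, so ZL runs at 168°; with |ZL| = 11.6, L = (-20.4, 2.23). The perpendicularity gives LN at right angles to ZL, so LN runs at 78.2°; with |LN| = 18.0, N = (-16.7, 19.8). ∠LNQ = 116.6° gives NQ at 14.8° from the x-axis; with |NQ| = 17.8, Q = (0.507, 24.4). Then |MQ| = |Q − M| = 44.5.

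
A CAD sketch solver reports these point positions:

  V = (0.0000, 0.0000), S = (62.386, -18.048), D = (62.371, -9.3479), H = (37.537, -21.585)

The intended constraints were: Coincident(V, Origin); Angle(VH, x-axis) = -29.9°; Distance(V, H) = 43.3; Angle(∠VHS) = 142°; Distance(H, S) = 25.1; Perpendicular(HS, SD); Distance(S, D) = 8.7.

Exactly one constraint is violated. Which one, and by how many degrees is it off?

Perpendicular(HS, SD) — off by 8.00°.

V = (0.00, 0.00) ✓; VH at -29.90° ✓; |VH| = 43.30 ✓; ∠VHS = 142.0° ✓; |HS| = 25.10 ✓; ∠(HS, SD) = 82.00° ✗; |SD| = 8.700 ✓.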